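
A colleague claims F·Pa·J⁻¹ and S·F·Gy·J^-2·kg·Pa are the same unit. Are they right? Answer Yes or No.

No

Left side:
  F = kg⁻¹·m⁻²·s⁴·A².
  Pa = kg·m⁻¹·s⁻².
  J = kg·m²·s⁻².
  So J⁻¹ = kg⁻¹·m⁻²·s².
  Combining: F·Pa·J⁻¹ = (kg⁻¹·m⁻²·s⁴·A²) · (kg·m⁻¹·s⁻²) · (kg⁻¹·m⁻²·s²) = kg⁻¹·m⁻⁵·s⁴·A².
Right side:
  S = 1/Ω (conductance is reciprocal resistance),
      = kg⁻¹·m⁻²·s³·A².
  F = C/V (capacitance = charge per voltage),
      = A·s/(kg·m²·s⁻³·A⁻¹) (substituting C and V),
      = kg⁻¹·m⁻²·s⁴·A².
  Gy = J/kg (absorbed dose = energy per mass),
      = m²·s⁻².
  J = N·m (work = force × distance),
      = kg·m²·s⁻².
  So J⁻² = kg⁻²·m⁻⁴·s⁴.
  Pa = N/m² (pressure = force per area),
      = kg·m⁻¹·s⁻².
  Combining: S·F·Gy·J⁻²·kg·Pa = (kg⁻¹·m⁻²·s³·A²) · (kg⁻¹·m⁻²·s⁴·A²) · (m²·s⁻²) · (kg⁻²·m⁻⁴·s⁴) · kg · (kg·m⁻¹·s⁻²) = kg⁻²·m⁻⁷·s⁷·A⁴.
Left is kg⁻¹·m⁻⁵·s⁴·A²; right is kg⁻²·m⁻⁷·s⁷·A⁴ — different.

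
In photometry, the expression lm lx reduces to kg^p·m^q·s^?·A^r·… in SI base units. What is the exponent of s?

lm = cd.
lx = m⁻²·cd.
Combining: lm·lx = cd · (m⁻²·cd) = m⁻²·cd².
The exponent of s is 0.

0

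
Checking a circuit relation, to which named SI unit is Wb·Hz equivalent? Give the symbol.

Wb = V·s (flux: a volt is a weber per second),
    = kg·m²·s⁻²·A⁻¹.
Hz = 1/s = s⁻¹ (frequency is cycles per second).
Combining: Wb·Hz = (kg·m²·s⁻²·A⁻¹) · s⁻¹ = kg·m²·s⁻³·A⁻¹.
kg·m²·s⁻³·A⁻¹ is the base-SI form of the volt.

V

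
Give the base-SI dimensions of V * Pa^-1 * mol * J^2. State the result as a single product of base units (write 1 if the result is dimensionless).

V = W/A (potential = power per current),
    = kg·m²·s⁻³·A⁻¹.
Pa = N/m² (pressure = force per area),
    = kg·m⁻¹·s⁻².
So Pa⁻¹ = kg⁻¹·m·s².
J = N·m (work = force × distance),
    = kg·m²·s⁻².
So J² = kg²·m⁴·s⁻⁴.
Combining: V·Pa⁻¹·mol·J² = (kg·m²·s⁻³·A⁻¹) · (kg⁻¹·m·s²) · mol · (kg²·m⁴·s⁻⁴) = kg²·m⁷·s⁻⁵·A⁻¹·mol.

kg²·m⁷·s⁻⁵·A⁻¹·mol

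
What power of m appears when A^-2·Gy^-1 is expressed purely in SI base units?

Gy = m²·s⁻².
So Gy⁻¹ = m⁻²·s².
Combining: A⁻²·Gy⁻¹ = A⁻² · (m⁻²·s²) = m⁻²·s²·A⁻².
The exponent of m is -2.

-2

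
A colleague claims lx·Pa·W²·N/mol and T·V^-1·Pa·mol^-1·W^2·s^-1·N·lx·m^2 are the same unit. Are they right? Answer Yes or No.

Left side:
  lx = m⁻²·cd.
  Pa = kg·m⁻¹·s⁻².
  W = kg·m²·s⁻³.
  So W² = kg²·m⁴·s⁻⁶.
  N = kg·m·s⁻².
  Combining: lx·Pa·mol⁻¹·W²·N = (m⁻²·cd) · (kg·m⁻¹·s⁻²) · mol⁻¹ · (kg²·m⁴·s⁻⁶) · (kg·m·s⁻²) = kg⁴·m²·s⁻¹⁰·mol⁻¹·cd.
Right side:
  T = kg·s⁻²·A⁻¹.
  V = kg·m²·s⁻³·A⁻¹.
  So V⁻¹ = kg⁻¹·m⁻²·s³·A.
  Pa = kg·m⁻¹·s⁻².
  W = kg·m²·s⁻³.
  So W² = kg²·m⁴·s⁻⁶.
  N = kg·m·s⁻².
  lx = m⁻²·cd.
  Combining: T·V⁻¹·Pa·mol⁻¹·W²·s⁻¹·N·lx·m² = (kg·s⁻²·A⁻¹) · (kg⁻¹·m⁻²·s³·A) · (kg·m⁻¹·s⁻²) · mol⁻¹ · (kg²·m⁴·s⁻⁶) · s⁻¹ · (kg·m·s⁻²) · (m⁻²·cd) · m² = kg⁴·m²·s⁻¹⁰·mol⁻¹·cd.
Both reduce to kg⁴·m²·s⁻¹⁰·mol⁻¹·cd.

Yes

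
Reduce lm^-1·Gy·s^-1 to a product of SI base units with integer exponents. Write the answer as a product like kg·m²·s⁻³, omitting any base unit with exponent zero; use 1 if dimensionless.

lm = cd.
So lm⁻¹ = cd⁻¹.
Gy = m²·s⁻².
Combining: lm⁻¹·Gy·s⁻¹ = cd⁻¹ · (m²·s⁻²) · s⁻¹ = m²·s⁻³·cd⁻¹.

m²·s⁻³·cd⁻¹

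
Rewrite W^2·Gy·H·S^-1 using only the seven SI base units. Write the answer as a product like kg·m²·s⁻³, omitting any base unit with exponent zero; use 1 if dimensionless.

kg⁴·m¹⁰·s⁻¹³·A⁻⁴

W = J/s (power = energy per time),
    = kg·m²·s⁻³.
So W² = kg²·m⁴·s⁻⁶.
Gy = J/kg (absorbed dose = energy per mass),
    = m²·s⁻².
H = Wb/A (inductance = flux per current),
    = kg·m²·s⁻²·A⁻².
S = 1/Ω (conductance is reciprocal resistance),
    = kg⁻¹·m⁻²·s³·A².
So S⁻¹ = kg·m²·s⁻³·A⁻².
Combining: W²·Gy·H·S⁻¹ = (kg²·m⁴·s⁻⁶) · (m²·s⁻²) · (kg·m²·s⁻²·A⁻²) · (kg·m²·s⁻³·A⁻²) = kg⁴·m¹⁰·s⁻¹³·A⁻⁴.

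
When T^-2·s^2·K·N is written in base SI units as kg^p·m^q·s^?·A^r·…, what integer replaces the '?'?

4

T = Wb/m² (flux density = flux per area),
    = kg·s⁻²·A⁻¹.
So T⁻² = kg⁻²·s⁴·A².
N = kg·m/s² = kg·m·s⁻² (force = mass × acceleration).
Combining: T⁻²·s²·K·N = (kg⁻²·s⁴·A²) · s² · K · (kg·m·s⁻²) = kg⁻¹·m·s⁴·A²·K.
The exponent of s is 4.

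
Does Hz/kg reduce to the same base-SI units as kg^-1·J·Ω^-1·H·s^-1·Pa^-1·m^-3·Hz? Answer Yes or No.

Yes

Left side:
  Hz = 1/s = s⁻¹ (frequency is cycles per second).
  Combining: Hz·kg⁻¹ = s⁻¹ · kg⁻¹ = kg⁻¹·s⁻¹.
Right side:
  J = N·m (work = force × distance),
      = kg·m²·s⁻².
  Ω = V/A (resistance = voltage per current),
      = kg·m²·s⁻³·A⁻².
  So Ω⁻¹ = kg⁻¹·m⁻²·s³·A².
  H = Wb/A (inductance = flux per current),
      = kg·m²·s⁻²·A⁻².
  Pa = N/m² (pressure = force per area),
      = kg·m⁻¹·s⁻².
  So Pa⁻¹ = kg⁻¹·m·s².
  Hz = 1/s = s⁻¹ (frequency is cycles per second).
  Combining: kg⁻¹·J·Ω⁻¹·H·s⁻¹·Pa⁻¹·m⁻³·Hz = kg⁻¹ · (kg·m²·s⁻²) · (kg⁻¹·m⁻²·s³·A²) · (kg·m²·s⁻²·A⁻²) · s⁻¹ · (kg⁻¹·m·s²) · m⁻³ · s⁻¹ = kg⁻¹·s⁻¹.
Both reduce to kg⁻¹·s⁻¹.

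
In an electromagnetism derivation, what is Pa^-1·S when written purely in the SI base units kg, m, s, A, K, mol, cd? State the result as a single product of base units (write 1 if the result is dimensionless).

kg⁻²·m⁻¹·s⁵·A²

Pa = N/m² (pressure = force per area),
    = kg·m⁻¹·s⁻².
So Pa⁻¹ = kg⁻¹·m·s².
S = 1/Ω (conductance is reciprocal resistance),
    = kg⁻¹·m⁻²·s³·A².
Combining: Pa⁻¹·S = (kg⁻¹·m·s²) · (kg⁻¹·m⁻²·s³·A²) = kg⁻²·m⁻¹·s⁵·A².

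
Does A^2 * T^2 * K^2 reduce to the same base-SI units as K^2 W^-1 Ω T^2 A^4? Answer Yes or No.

Left side:
  T = kg·s⁻²·A⁻¹.
  So T² = kg²·s⁻⁴·A⁻².
  Combining: A²·T²·K² = A² · (kg²·s⁻⁴·A⁻²) · K² = kg²·s⁻⁴·K².
Right side:
  W = kg·m²·s⁻³.
  So W⁻¹ = kg⁻¹·m⁻²·s³.
  Ω = kg·m²·s⁻³·A⁻².
  T = kg·s⁻²·A⁻¹.
  So T² = kg²·s⁻⁴·A⁻².
  Combining: K²·W⁻¹·Ω·T²·A⁴ = K² · (kg⁻¹·m⁻²·s³) · (kg·m²·s⁻³·A⁻²) · (kg²·s⁻⁴·A⁻²) · A⁴ = kg²·s⁻⁴·K².
Both reduce to kg²·s⁻⁴·K².

Yes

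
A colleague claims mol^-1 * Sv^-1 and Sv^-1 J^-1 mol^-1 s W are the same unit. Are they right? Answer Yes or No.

Yes

Left side:
  Sv = J/kg (equivalent dose = energy per mass),
      = m²·s⁻².
  So Sv⁻¹ = m⁻²·s².
  Combining: mol⁻¹·Sv⁻¹ = mol⁻¹ · (m⁻²·s²) = m⁻²·s²·mol⁻¹.
Right side:
  Sv = J/kg (equivalent dose = energy per mass),
      = m²·s⁻².
  So Sv⁻¹ = m⁻²·s².
  J = N·m (work = force × distance),
      = kg·m²·s⁻².
  So J⁻¹ = kg⁻¹·m⁻²·s².
  W = J/s (power = energy per time),
      = kg·m²·s⁻³.
  Combining: Sv⁻¹·J⁻¹·mol⁻¹·s·W = (m⁻²·s²) · (kg⁻¹·m⁻²·s²) · mol⁻¹ · s · (kg·m²·s⁻³) = m⁻²·s²·mol⁻¹.
Both reduce to m⁻²·s²·mol⁻¹.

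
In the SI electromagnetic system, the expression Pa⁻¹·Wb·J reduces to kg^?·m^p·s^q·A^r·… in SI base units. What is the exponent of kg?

1

Pa = kg·m⁻¹·s⁻².
So Pa⁻¹ = kg⁻¹·m·s².
Wb = kg·m²·s⁻²·A⁻¹.
J = kg·m²·s⁻².
Combining: Pa⁻¹·Wb·J = (kg⁻¹·m·s²) · (kg·m²·s⁻²·A⁻¹) · (kg·m²·s⁻²) = kg·m⁵·s⁻²·A⁻¹.
The exponent of kg is 1.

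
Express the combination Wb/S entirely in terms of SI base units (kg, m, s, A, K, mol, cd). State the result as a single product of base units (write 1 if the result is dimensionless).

Wb = V·s (flux: a volt is a weber per second),
    = kg·m²·s⁻²·A⁻¹.
S = 1/Ω (conductance is reciprocal resistance),
    = kg⁻¹·m⁻²·s³·A².
So S⁻¹ = kg·m²·s⁻³·A⁻².
Combining: Wb·S⁻¹ = (kg·m²·s⁻²·A⁻¹) · (kg·m²·s⁻³·A⁻²) = kg²·m⁴·s⁻⁵·A⁻³.

kg²·m⁴·s⁻⁵·A⁻³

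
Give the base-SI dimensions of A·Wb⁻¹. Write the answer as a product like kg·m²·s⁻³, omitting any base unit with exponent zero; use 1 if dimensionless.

kg⁻¹·m⁻²·s²·A²

Wb = V·s (flux: a volt is a weber per second),
    = kg·m²·s⁻²·A⁻¹.
So Wb⁻¹ = kg⁻¹·m⁻²·s²·A.
Combining: A·Wb⁻¹ = A · (kg⁻¹·m⁻²·s²·A) = kg⁻¹·m⁻²·s²·A².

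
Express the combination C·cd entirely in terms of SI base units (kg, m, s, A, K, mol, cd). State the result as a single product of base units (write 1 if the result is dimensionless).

C = A·s = s·A (charge = current × time).
Combining: C·cd = (s·A) · cd = s·A·cd.

s·A·cd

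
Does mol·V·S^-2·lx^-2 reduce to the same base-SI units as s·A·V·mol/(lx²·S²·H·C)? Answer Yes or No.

Left side:
  V = W/A (potential = power per current),
      = kg·m²·s⁻³·A⁻¹.
  S = 1/Ω (conductance is reciprocal resistance),
      = kg⁻¹·m⁻²·s³·A².
  So S⁻² = kg²·m⁴·s⁻⁶·A⁻⁴.
  lx = lm/m² (illuminance = luminous flux per area),
      = m⁻²·cd.
  So lx⁻² = m⁴·cd⁻².
  Combining: mol·V·S⁻²·lx⁻² = mol · (kg·m²·s⁻³·A⁻¹) · (kg²·m⁴·s⁻⁶·A⁻⁴) · (m⁴·cd⁻²) = kg³·m¹⁰·s⁻⁹·A⁻⁵·mol·cd⁻².
Right side:
  lx = lm/m² (illuminance = luminous flux per area),
      = m⁻²·cd.
  So lx⁻² = m⁴·cd⁻².
  S = 1/Ω (conductance is reciprocal resistance),
      = kg⁻¹·m⁻²·s³·A².
  So S⁻² = kg²·m⁴·s⁻⁶·A⁻⁴.
  H = Wb/A (inductance = flux per current),
      = kg·m²·s⁻²·A⁻².
  So H⁻¹ = kg⁻¹·m⁻²·s²·A².
  C = A·s = s·A (charge = current × time).
  So C⁻¹ = s⁻¹·A⁻¹.
  V = W/A (potential = power per current),
      = kg·m²·s⁻³·A⁻¹.
  Combining: lx⁻²·S⁻²·H⁻¹·C⁻¹·s·A·V·mol = (m⁴·cd⁻²) · (kg²·m⁴·s⁻⁶·A⁻⁴) · (kg⁻¹·m⁻²·s²·A²) · (s⁻¹·A⁻¹) · s · A · (kg·m²·s⁻³·A⁻¹) · mol = kg²·m⁸·s⁻⁷·A⁻³·mol·cd⁻².
Left is kg³·m¹⁰·s⁻⁹·A⁻⁵·mol·cd⁻²; right is kg²·m⁸·s⁻⁷·A⁻³·mol·cd⁻² — different.

No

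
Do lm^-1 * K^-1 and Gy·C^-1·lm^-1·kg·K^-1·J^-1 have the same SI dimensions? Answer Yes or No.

Left side:
  lm = cd.
  So lm⁻¹ = cd⁻¹.
  Combining: lm⁻¹·K⁻¹ = cd⁻¹ · K⁻¹ = K⁻¹·cd⁻¹.
Right side:
  Gy = m²·s⁻².
  C = s·A.
  So C⁻¹ = s⁻¹·A⁻¹.
  lm = cd.
  So lm⁻¹ = cd⁻¹.
  J = kg·m²·s⁻².
  So J⁻¹ = kg⁻¹·m⁻²·s².
  Combining: Gy·C⁻¹·lm⁻¹·kg·K⁻¹·J⁻¹ = (m²·s⁻²) · (s⁻¹·A⁻¹) · cd⁻¹ · kg · K⁻¹ · (kg⁻¹·m⁻²·s²) = s⁻¹·A⁻¹·K⁻¹·cd⁻¹.
Left is K⁻¹·cd⁻¹; right is s⁻¹·A⁻¹·K⁻¹·cd⁻¹ — different.

No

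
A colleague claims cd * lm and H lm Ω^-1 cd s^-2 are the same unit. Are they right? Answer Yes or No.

Left side:
  lm = cd·sr = cd (luminous flux; sr is dimensionless).
  Combining: cd·lm = cd · cd = cd².
Right side:
  H = Wb/A (inductance = flux per current),
      = kg·m²·s⁻²·A⁻².
  lm = cd·sr = cd (luminous flux; sr is dimensionless).
  Ω = V/A (resistance = voltage per current),
      = kg·m²·s⁻³·A⁻².
  So Ω⁻¹ = kg⁻¹·m⁻²·s³·A².
  Combining: H·lm·Ω⁻¹·cd·s⁻² = (kg·m²·s⁻²·A⁻²) · cd · (kg⁻¹·m⁻²·s³·A²) · cd · s⁻² = s⁻¹·cd².
Left is cd²; right is s⁻¹·cd² — different.

No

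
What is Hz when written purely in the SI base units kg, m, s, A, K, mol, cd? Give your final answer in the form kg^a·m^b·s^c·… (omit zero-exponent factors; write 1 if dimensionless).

s⁻¹

Hz = s⁻¹.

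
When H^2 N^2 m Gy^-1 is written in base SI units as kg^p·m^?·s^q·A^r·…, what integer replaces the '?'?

H = kg·m²·s⁻²·A⁻².
So H² = kg²·m⁴·s⁻⁴·A⁻⁴.
N = kg·m·s⁻².
So N² = kg²·m²·s⁻⁴.
Gy = m²·s⁻².
So Gy⁻¹ = m⁻²·s².
Combining: H²·N²·m·Gy⁻¹ = (kg²·m⁴·s⁻⁴·A⁻⁴) · (kg²·m²·s⁻⁴) · m · (m⁻²·s²) = kg⁴·m⁵·s⁻⁶·A⁻⁴.
The exponent of m is 5.

5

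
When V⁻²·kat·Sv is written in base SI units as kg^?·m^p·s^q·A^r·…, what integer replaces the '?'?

-2

V = W/A (potential = power per current),
    = kg·m²·s⁻³·A⁻¹.
So V⁻² = kg⁻²·m⁻⁴·s⁶·A².
kat = mol/s = s⁻¹·mol (catalytic activity).
Sv = J/kg (equivalent dose = energy per mass),
    = m²·s⁻².
Combining: V⁻²·kat·Sv = (kg⁻²·m⁻⁴·s⁶·A²) · (s⁻¹·mol) · (m²·s⁻²) = kg⁻²·m⁻²·s³·A²·mol.
The exponent of kg is -2.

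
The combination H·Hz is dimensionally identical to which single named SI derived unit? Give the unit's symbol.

Ω

H = kg·m²·s⁻²·A⁻².
Hz = s⁻¹.
Combining: H·Hz = (kg·m²·s⁻²·A⁻²) · s⁻¹ = kg·m²·s⁻³·A⁻².
kg·m²·s⁻³·A⁻² is the base-SI form of the ohm.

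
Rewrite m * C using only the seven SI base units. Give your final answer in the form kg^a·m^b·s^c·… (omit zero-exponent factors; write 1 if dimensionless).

m·s·A

C = s·A.
Combining: m·C = m · (s·A) = m·s·A.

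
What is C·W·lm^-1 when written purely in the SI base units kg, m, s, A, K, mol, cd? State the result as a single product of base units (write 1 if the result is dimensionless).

C = s·A.
W = kg·m²·s⁻³.
lm = cd.
So lm⁻¹ = cd⁻¹.
Combining: C·W·lm⁻¹ = (s·A) · (kg·m²·s⁻³) · cd⁻¹ = kg·m²·s⁻²·A·cd⁻¹.

kg·m²·s⁻²·A·cd⁻¹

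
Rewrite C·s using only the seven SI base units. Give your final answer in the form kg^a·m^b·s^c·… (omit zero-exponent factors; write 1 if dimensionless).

C = A·s = s·A (charge = current × time).
Combining: C·s = (s·A) · s = s²·A.

s²·A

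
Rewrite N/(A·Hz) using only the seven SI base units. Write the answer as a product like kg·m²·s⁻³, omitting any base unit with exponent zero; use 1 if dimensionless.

Hz = s⁻¹.
So Hz⁻¹ = s.
N = kg·m·s⁻².
Combining: A⁻¹·Hz⁻¹·N = A⁻¹ · s · (kg·m·s⁻²) = kg·m·s⁻¹·A⁻¹.

kg·m·s⁻¹·A⁻¹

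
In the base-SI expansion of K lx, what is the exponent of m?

lx = m⁻²·cd.
Combining: K·lx = K · (m⁻²·cd) = m⁻²·K·cd.
The exponent of m is -2.

-2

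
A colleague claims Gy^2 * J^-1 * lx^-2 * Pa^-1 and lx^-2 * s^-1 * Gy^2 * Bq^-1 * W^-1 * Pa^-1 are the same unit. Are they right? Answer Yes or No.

No

Left side:
  Gy = J/kg (absorbed dose = energy per mass),
      = m²·s⁻².
  So Gy² = m⁴·s⁻⁴.
  J = N·m (work = force × distance),
      = kg·m²·s⁻².
  So J⁻¹ = kg⁻¹·m⁻²·s².
  lx = lm/m² (illuminance = luminous flux per area),
      = m⁻²·cd.
  So lx⁻² = m⁴·cd⁻².
  Pa = N/m² (pressure = force per area),
      = kg·m⁻¹·s⁻².
  So Pa⁻¹ = kg⁻¹·m·s².
  Combining: Gy²·J⁻¹·lx⁻²·Pa⁻¹ = (m⁴·s⁻⁴) · (kg⁻¹·m⁻²·s²) · (m⁴·cd⁻²) · (kg⁻¹·m·s²) = kg⁻²·m⁷·cd⁻².
Right side:
  lx = m⁻²·cd.
  So lx⁻² = m⁴·cd⁻².
  Gy = m²·s⁻².
  So Gy² = m⁴·s⁻⁴.
  Bq = s⁻¹.
  So Bq⁻¹ = s.
  W = kg·m²·s⁻³.
  So W⁻¹ = kg⁻¹·m⁻²·s³.
  Pa = kg·m⁻¹·s⁻².
  So Pa⁻¹ = kg⁻¹·m·s².
  Combining: lx⁻²·s⁻¹·Gy²·Bq⁻¹·W⁻¹·Pa⁻¹ = (m⁴·cd⁻²) · s⁻¹ · (m⁴·s⁻⁴) · s · (kg⁻¹·m⁻²·s³) · (kg⁻¹·m·s²) = kg⁻²·m⁷·s·cd⁻².
Left is kg⁻²·m⁷·cd⁻²; right is kg⁻²·m⁷·s·cd⁻² — different.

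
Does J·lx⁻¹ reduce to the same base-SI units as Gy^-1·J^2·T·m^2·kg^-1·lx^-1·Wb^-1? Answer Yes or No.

Yes

Left side:
  J = N·m (work = force × distance),
      = kg·m²·s⁻².
  lx = lm/m² (illuminance = luminous flux per area),
      = m⁻²·cd.
  So lx⁻¹ = m²·cd⁻¹.
  Combining: J·lx⁻¹ = (kg·m²·s⁻²) · (m²·cd⁻¹) = kg·m⁴·s⁻²·cd⁻¹.
Right side:
  Gy = m²·s⁻².
  So Gy⁻¹ = m⁻²·s².
  J = kg·m²·s⁻².
  So J² = kg²·m⁴·s⁻⁴.
  T = kg·s⁻²·A⁻¹.
  lx = m⁻²·cd.
  So lx⁻¹ = m²·cd⁻¹.
  Wb = kg·m²·s⁻²·A⁻¹.
  So Wb⁻¹ = kg⁻¹·m⁻²·s²·A.
  Combining: Gy⁻¹·J²·T·m²·kg⁻¹·lx⁻¹·Wb⁻¹ = (m⁻²·s²) · (kg²·m⁴·s⁻⁴) · (kg·s⁻²·A⁻¹) · m² · kg⁻¹ · (m²·cd⁻¹) · (kg⁻¹·m⁻²·s²·A) = kg·m⁴·s⁻²·cd⁻¹.
Both reduce to kg·m⁴·s⁻²·cd⁻¹.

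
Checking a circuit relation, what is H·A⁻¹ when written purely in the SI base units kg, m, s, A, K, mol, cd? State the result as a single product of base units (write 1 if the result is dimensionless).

H = Wb/A (inductance = flux per current),
    = kg·m²·s⁻²·A⁻².
Combining: H·A⁻¹ = (kg·m²·s⁻²·A⁻²) · A⁻¹ = kg·m²·s⁻²·A⁻³.

kg·m²·s⁻²·A⁻³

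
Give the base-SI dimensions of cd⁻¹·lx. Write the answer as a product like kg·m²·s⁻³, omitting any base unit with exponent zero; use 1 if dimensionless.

lx = m⁻²·cd.
Combining: cd⁻¹·lx = cd⁻¹ · (m⁻²·cd) = m⁻².

m⁻²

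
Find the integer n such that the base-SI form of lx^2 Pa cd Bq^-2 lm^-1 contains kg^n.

lx = m⁻²·cd.
So lx² = m⁻⁴·cd².
Pa = kg·m⁻¹·s⁻².
Bq = s⁻¹.
So Bq⁻² = s².
lm = cd.
So lm⁻¹ = cd⁻¹.
Combining: lx²·Pa·cd·Bq⁻²·lm⁻¹ = (m⁻⁴·cd²) · (kg·m⁻¹·s⁻²) · cd · s² · cd⁻¹ = kg·m⁻⁵·cd².
The exponent of kg is 1.

1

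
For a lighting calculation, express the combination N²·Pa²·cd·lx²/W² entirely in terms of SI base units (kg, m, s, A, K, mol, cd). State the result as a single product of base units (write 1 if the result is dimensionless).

kg²·m⁻⁸·s⁻²·cd³

N = kg·m/s² = kg·m·s⁻² (force = mass × acceleration).
So N² = kg²·m²·s⁻⁴.
W = J/s (power = energy per time),
    = kg·m²·s⁻³.
So W⁻² = kg⁻²·m⁻⁴·s⁶.
Pa = N/m² (pressure = force per area),
    = kg·m⁻¹·s⁻².
So Pa² = kg²·m⁻²·s⁻⁴.
lx = lm/m² (illuminance = luminous flux per area),
    = m⁻²·cd.
So lx² = m⁻⁴·cd².
Combining: N²·W⁻²·Pa²·cd·lx² = (kg²·m²·s⁻⁴) · (kg⁻²·m⁻⁴·s⁶) · (kg²·m⁻²·s⁻⁴) · cd · (m⁻⁴·cd²) = kg²·m⁻⁸·s⁻²·cd³.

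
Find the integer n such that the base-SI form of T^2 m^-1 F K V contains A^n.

T = Wb/m² (flux density = flux per area),
    = kg·s⁻²·A⁻¹.
So T² = kg²·s⁻⁴·A⁻².
F = C/V (capacitance = charge per voltage),
    = A·s/(kg·m²·s⁻³·A⁻¹) (substituting C and V),
    = kg⁻¹·m⁻²·s⁴·A².
V = W/A (potential = power per current),
    = kg·m²·s⁻³·A⁻¹.
Combining: T²·m⁻¹·F·K·V = (kg²·s⁻⁴·A⁻²) · m⁻¹ · (kg⁻¹·m⁻²·s⁴·A²) · K · (kg·m²·s⁻³·A⁻¹) = kg²·m⁻¹·s⁻³·A⁻¹·K.
The exponent of A is -1.

-1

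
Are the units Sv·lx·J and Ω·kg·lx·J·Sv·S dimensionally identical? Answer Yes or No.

No

Left side:
  Sv = m²·s⁻².
  lx = m⁻²·cd.
  J = kg·m²·s⁻².
  Combining: Sv·lx·J = (m²·s⁻²) · (m⁻²·cd) · (kg·m²·s⁻²) = kg·m²·s⁻⁴·cd.
Right side:
  Ω = V/A (resistance = voltage per current),
      = kg·m²·s⁻³·A⁻².
  lx = lm/m² (illuminance = luminous flux per area),
      = m⁻²·cd.
  J = N·m (work = force × distance),
      = kg·m²·s⁻².
  Sv = J/kg (equivalent dose = energy per mass),
      = m²·s⁻².
  S = 1/Ω (conductance is reciprocal resistance),
      = kg⁻¹·m⁻²·s³·A².
  Combining: Ω·kg·lx·J·Sv·S = (kg·m²·s⁻³·A⁻²) · kg · (m⁻²·cd) · (kg·m²·s⁻²) · (m²·s⁻²) · (kg⁻¹·m⁻²·s³·A²) = kg²·m²·s⁻⁴·cd.
Left is kg·m²·s⁻⁴·cd; right is kg²·m²·s⁻⁴·cd — different.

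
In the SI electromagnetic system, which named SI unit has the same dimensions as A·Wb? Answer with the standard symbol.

Wb = kg·m²·s⁻²·A⁻¹.
Combining: A·Wb = A · (kg·m²·s⁻²·A⁻¹) = kg·m²·s⁻².
kg·m²·s⁻² is the base-SI form of the joule.

J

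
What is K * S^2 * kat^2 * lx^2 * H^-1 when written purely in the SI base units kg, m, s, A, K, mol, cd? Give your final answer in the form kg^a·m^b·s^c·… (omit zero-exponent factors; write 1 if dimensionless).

S = 1/Ω (conductance is reciprocal resistance),
    = kg⁻¹·m⁻²·s³·A².
So S² = kg⁻²·m⁻⁴·s⁶·A⁴.
kat = mol/s = s⁻¹·mol (catalytic activity).
So kat² = s⁻²·mol².
lx = lm/m² (illuminance = luminous flux per area),
    = m⁻²·cd.
So lx² = m⁻⁴·cd².
H = Wb/A (inductance = flux per current),
    = kg·m²·s⁻²·A⁻².
So H⁻¹ = kg⁻¹·m⁻²·s²·A².
Combining: K·S²·kat²·lx²·H⁻¹ = K · (kg⁻²·m⁻⁴·s⁶·A⁴) · (s⁻²·mol²) · (m⁻⁴·cd²) · (kg⁻¹·m⁻²·s²·A²) = kg⁻³·m⁻¹⁰·s⁶·A⁶·K·mol²·cd².

kg⁻³·m⁻¹⁰·s⁶·A⁶·K·mol²·cd²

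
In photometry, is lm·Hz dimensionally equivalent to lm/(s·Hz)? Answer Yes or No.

Left side:
  lm = cd.
  Hz = s⁻¹.
  Combining: lm·Hz = cd · s⁻¹ = s⁻¹·cd.
Right side:
  lm = cd·sr = cd (luminous flux; sr is dimensionless).
  Hz = 1/s = s⁻¹ (frequency is cycles per second).
  So Hz⁻¹ = s.
  Combining: lm·s⁻¹·Hz⁻¹ = cd · s⁻¹ · s = cd.
Left is s⁻¹·cd; right is cd — different.

No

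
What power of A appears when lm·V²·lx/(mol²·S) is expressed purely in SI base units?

lm = cd·sr = cd (luminous flux; sr is dimensionless).
V = W/A (potential = power per current),
    = kg·m²·s⁻³·A⁻¹.
So V² = kg²·m⁴·s⁻⁶·A⁻².
lx = lm/m² (illuminance = luminous flux per area),
    = m⁻²·cd.
S = 1/Ω (conductance is reciprocal resistance),
    = kg⁻¹·m⁻²·s³·A².
So S⁻¹ = kg·m²·s⁻³·A⁻².
Combining: mol⁻²·lm·V²·lx·S⁻¹ = mol⁻² · cd · (kg²·m⁴·s⁻⁶·A⁻²) · (m⁻²·cd) · (kg·m²·s⁻³·A⁻²) = kg³·m⁴·s⁻⁹·A⁻⁴·mol⁻²·cd².
The exponent of A is -4.

-4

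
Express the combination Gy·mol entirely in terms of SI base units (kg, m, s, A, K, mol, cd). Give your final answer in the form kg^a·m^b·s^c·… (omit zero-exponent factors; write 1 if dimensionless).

Gy = m²·s⁻².
Combining: Gy·mol = (m²·s⁻²) · mol = m²·s⁻²·mol.

m²·s⁻²·mol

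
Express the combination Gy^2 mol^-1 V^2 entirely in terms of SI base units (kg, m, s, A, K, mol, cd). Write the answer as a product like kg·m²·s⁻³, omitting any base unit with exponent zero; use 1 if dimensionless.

Gy = m²·s⁻².
So Gy² = m⁴·s⁻⁴.
V = kg·m²·s⁻³·A⁻¹.
So V² = kg²·m⁴·s⁻⁶·A⁻².
Combining: Gy²·mol⁻¹·V² = (m⁴·s⁻⁴) · mol⁻¹ · (kg²·m⁴·s⁻⁶·A⁻²) = kg²·m⁸·s⁻¹⁰·A⁻²·mol⁻¹.

kg²·m⁸·s⁻¹⁰·A⁻²·mol⁻¹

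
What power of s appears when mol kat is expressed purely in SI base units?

kat = s⁻¹·mol.
Combining: mol·kat = mol · (s⁻¹·mol) = s⁻¹·mol².
The exponent of s is -1.

-1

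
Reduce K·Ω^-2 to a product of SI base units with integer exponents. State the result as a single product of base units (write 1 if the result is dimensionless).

kg⁻²·m⁻⁴·s⁶·A⁴·K

Ω = V/A (resistance = voltage per current),
    = kg·m²·s⁻³·A⁻².
So Ω⁻² = kg⁻²·m⁻⁴·s⁶·A⁴.
Combining: K·Ω⁻² = K · (kg⁻²·m⁻⁴·s⁶·A⁴) = kg⁻²·m⁻⁴·s⁶·A⁴·K.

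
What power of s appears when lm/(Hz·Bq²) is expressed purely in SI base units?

lm = cd.
Hz = s⁻¹.
So Hz⁻¹ = s.
Bq = s⁻¹.
So Bq⁻² = s².
Combining: lm·Hz⁻¹·Bq⁻² = cd · s · s² = s³·cd.
The exponent of s is 3.

3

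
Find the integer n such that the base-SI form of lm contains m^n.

0

lm = cd.
The exponent of m is 0.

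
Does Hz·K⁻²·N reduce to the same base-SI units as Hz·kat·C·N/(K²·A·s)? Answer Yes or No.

Left side:
  Hz = 1/s = s⁻¹ (frequency is cycles per second).
  N = kg·m/s² = kg·m·s⁻² (force = mass × acceleration).
  Combining: Hz·K⁻²·N = s⁻¹ · K⁻² · (kg·m·s⁻²) = kg·m·s⁻³·K⁻².
Right side:
  Hz = s⁻¹.
  kat = s⁻¹·mol.
  C = s·A.
  N = kg·m·s⁻².
  Combining: Hz·kat·K⁻²·A⁻¹·s⁻¹·C·N = s⁻¹ · (s⁻¹·mol) · K⁻² · A⁻¹ · s⁻¹ · (s·A) · (kg·m·s⁻²) = kg·m·s⁻⁴·K⁻²·mol.
Left is kg·m·s⁻³·K⁻²; right is kg·m·s⁻⁴·K⁻²·mol — different.

No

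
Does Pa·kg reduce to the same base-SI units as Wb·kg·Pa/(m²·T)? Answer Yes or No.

Yes

Left side:
  Pa = N/m² (pressure = force per area),
      = kg·m⁻¹·s⁻².
  Combining: Pa·kg = (kg·m⁻¹·s⁻²) · kg = kg²·m⁻¹·s⁻².
Right side:
  Wb = kg·m²·s⁻²·A⁻¹.
  Pa = kg·m⁻¹·s⁻².
  T = kg·s⁻²·A⁻¹.
  So T⁻¹ = kg⁻¹·s²·A.
  Combining: Wb·kg·m⁻²·Pa·T⁻¹ = (kg·m²·s⁻²·A⁻¹) · kg · m⁻² · (kg·m⁻¹·s⁻²) · (kg⁻¹·s²·A) = kg²·m⁻¹·s⁻².
Both reduce to kg²·m⁻¹·s⁻².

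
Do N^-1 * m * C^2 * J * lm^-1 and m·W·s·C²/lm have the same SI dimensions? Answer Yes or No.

Left side:
  N = kg·m·s⁻².
  So N⁻¹ = kg⁻¹·m⁻¹·s².
  C = s·A.
  So C² = s²·A².
  J = kg·m²·s⁻².
  lm = cd.
  So lm⁻¹ = cd⁻¹.
  Combining: N⁻¹·m·C²·J·lm⁻¹ = (kg⁻¹·m⁻¹·s²) · m · (s²·A²) · (kg·m²·s⁻²) · cd⁻¹ = m²·s²·A²·cd⁻¹.
Right side:
  W = J/s (power = energy per time),
      = kg·m²·s⁻³.
  lm = cd·sr = cd (luminous flux; sr is dimensionless).
  So lm⁻¹ = cd⁻¹.
  C = A·s = s·A (charge = current × time).
  So C² = s²·A².
  Combining: m·W·s·lm⁻¹·C² = m · (kg·m²·s⁻³) · s · cd⁻¹ · (s²·A²) = kg·m³·A²·cd⁻¹.
Left is m²·s²·A²·cd⁻¹; right is kg·m³·A²·cd⁻¹ — different.

No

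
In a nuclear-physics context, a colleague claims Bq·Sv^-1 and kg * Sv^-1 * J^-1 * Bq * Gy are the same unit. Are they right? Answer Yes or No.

Yes

Left side:
  Bq = s⁻¹.
  Sv = m²·s⁻².
  So Sv⁻¹ = m⁻²·s².
  Combining: Bq·Sv⁻¹ = s⁻¹ · (m⁻²·s²) = m⁻²·s.
Right side:
  Sv = J/kg (equivalent dose = energy per mass),
      = m²·s⁻².
  So Sv⁻¹ = m⁻²·s².
  J = N·m (work = force × distance),
      = kg·m²·s⁻².
  So J⁻¹ = kg⁻¹·m⁻²·s².
  Bq = 1/s = s⁻¹ (activity is decays per second).
  Gy = J/kg (absorbed dose = energy per mass),
      = m²·s⁻².
  Combining: kg·Sv⁻¹·J⁻¹·Bq·Gy = kg · (m⁻²·s²) · (kg⁻¹·m⁻²·s²) · s⁻¹ · (m²·s⁻²) = m⁻²·s.
Both reduce to m⁻²·s.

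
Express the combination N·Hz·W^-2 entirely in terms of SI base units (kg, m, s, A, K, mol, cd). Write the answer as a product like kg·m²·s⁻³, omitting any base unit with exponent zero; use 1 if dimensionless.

N = kg·m/s² = kg·m·s⁻² (force = mass × acceleration).
Hz = 1/s = s⁻¹ (frequency is cycles per second).
W = J/s (power = energy per time),
    = kg·m²·s⁻³.
So W⁻² = kg⁻²·m⁻⁴·s⁶.
Combining: N·Hz·W⁻² = (kg·m·s⁻²) · s⁻¹ · (kg⁻²·m⁻⁴·s⁶) = kg⁻¹·m⁻³·s³.

kg⁻¹·m⁻³·s³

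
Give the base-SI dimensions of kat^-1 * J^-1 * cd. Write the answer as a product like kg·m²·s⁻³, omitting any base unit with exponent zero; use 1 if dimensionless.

kg⁻¹·m⁻²·s³·mol⁻¹·cd

kat = s⁻¹·mol.
So kat⁻¹ = s·mol⁻¹.
J = kg·m²·s⁻².
So J⁻¹ = kg⁻¹·m⁻²·s².
Combining: kat⁻¹·J⁻¹·cd = (s·mol⁻¹) · (kg⁻¹·m⁻²·s²) · cd = kg⁻¹·m⁻²·s³·mol⁻¹·cd.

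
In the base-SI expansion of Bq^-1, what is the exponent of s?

1

Bq = 1/s = s⁻¹ (activity is decays per second).
So Bq⁻¹ = s.
The exponent of s is 1.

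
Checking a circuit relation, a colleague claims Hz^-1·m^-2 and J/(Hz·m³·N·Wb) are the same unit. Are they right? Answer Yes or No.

Left side:
  Hz = s⁻¹.
  So Hz⁻¹ = s.
  Combining: Hz⁻¹·m⁻² = s · m⁻² = m⁻²·s.
Right side:
  Hz = 1/s = s⁻¹ (frequency is cycles per second).
  So Hz⁻¹ = s.
  N = kg·m/s² = kg·m·s⁻² (force = mass × acceleration).
  So N⁻¹ = kg⁻¹·m⁻¹·s².
  Wb = V·s (flux: a volt is a weber per second),
      = kg·m²·s⁻²·A⁻¹.
  So Wb⁻¹ = kg⁻¹·m⁻²·s²·A.
  J = N·m (work = force × distance),
      = kg·m²·s⁻².
  Combining: Hz⁻¹·m⁻³·N⁻¹·Wb⁻¹·J = s · m⁻³ · (kg⁻¹·m⁻¹·s²) · (kg⁻¹·m⁻²·s²·A) · (kg·m²·s⁻²) = kg⁻¹·m⁻⁴·s³·A.
Left is m⁻²·s; right is kg⁻¹·m⁻⁴·s³·A — different.

No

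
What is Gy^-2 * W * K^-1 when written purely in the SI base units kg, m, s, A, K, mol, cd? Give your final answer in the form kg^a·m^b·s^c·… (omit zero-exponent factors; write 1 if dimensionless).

kg·m⁻²·s·K⁻¹

Gy = J/kg (absorbed dose = energy per mass),
    = m²·s⁻².
So Gy⁻² = m⁻⁴·s⁴.
W = J/s (power = energy per time),
    = kg·m²·s⁻³.
Combining: Gy⁻²·W·K⁻¹ = (m⁻⁴·s⁴) · (kg·m²·s⁻³) · K⁻¹ = kg·m⁻²·s·K⁻¹.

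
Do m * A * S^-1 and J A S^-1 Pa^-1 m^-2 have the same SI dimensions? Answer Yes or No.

Left side:
  S = kg⁻¹·m⁻²·s³·A².
  So S⁻¹ = kg·m²·s⁻³·A⁻².
  Combining: m·A·S⁻¹ = m · A · (kg·m²·s⁻³·A⁻²) = kg·m³·s⁻³·A⁻¹.
Right side:
  J = N·m (work = force × distance),
      = kg·m²·s⁻².
  S = 1/Ω (conductance is reciprocal resistance),
      = kg⁻¹·m⁻²·s³·A².
  So S⁻¹ = kg·m²·s⁻³·A⁻².
  Pa = N/m² (pressure = force per area),
      = kg·m⁻¹·s⁻².
  So Pa⁻¹ = kg⁻¹·m·s².
  Combining: J·A·S⁻¹·Pa⁻¹·m⁻² = (kg·m²·s⁻²) · A · (kg·m²·s⁻³·A⁻²) · (kg⁻¹·m·s²) · m⁻² = kg·m³·s⁻³·A⁻¹.
Both reduce to kg·m³·s⁻³·A⁻¹.

Yes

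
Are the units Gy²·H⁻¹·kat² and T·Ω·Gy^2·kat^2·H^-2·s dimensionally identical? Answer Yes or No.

No

Left side:
  Gy = m²·s⁻².
  So Gy² = m⁴·s⁻⁴.
  H = kg·m²·s⁻²·A⁻².
  So H⁻¹ = kg⁻¹·m⁻²·s²·A².
  kat = s⁻¹·mol.
  So kat² = s⁻²·mol².
  Combining: Gy²·H⁻¹·kat² = (m⁴·s⁻⁴) · (kg⁻¹·m⁻²·s²·A²) · (s⁻²·mol²) = kg⁻¹·m²·s⁻⁴·A²·mol².
Right side:
  T = Wb/m² (flux density = flux per area),
      = kg·s⁻²·A⁻¹.
  Ω = V/A (resistance = voltage per current),
      = kg·m²·s⁻³·A⁻².
  Gy = J/kg (absorbed dose = energy per mass),
      = m²·s⁻².
  So Gy² = m⁴·s⁻⁴.
  kat = mol/s = s⁻¹·mol (catalytic activity).
  So kat² = s⁻²·mol².
  H = Wb/A (inductance = flux per current),
      = kg·m²·s⁻²·A⁻².
  So H⁻² = kg⁻²·m⁻⁴·s⁴·A⁴.
  Combining: T·Ω·Gy²·kat²·H⁻²·s = (kg·s⁻²·A⁻¹) · (kg·m²·s⁻³·A⁻²) · (m⁴·s⁻⁴) · (s⁻²·mol²) · (kg⁻²·m⁻⁴·s⁴·A⁴) · s = m²·s⁻⁶·A·mol².
Left is kg⁻¹·m²·s⁻⁴·A²·mol²; right is m²·s⁻⁶·A·mol² — different.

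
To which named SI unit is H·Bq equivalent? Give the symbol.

H = kg·m²·s⁻²·A⁻².
Bq = s⁻¹.
Combining: H·Bq = (kg·m²·s⁻²·A⁻²) · s⁻¹ = kg·m²·s⁻³·A⁻².
kg·m²·s⁻³·A⁻² is the base-SI form of the ohm.

Ω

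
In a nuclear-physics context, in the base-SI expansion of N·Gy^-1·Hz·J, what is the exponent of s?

N = kg·m·s⁻².
Gy = m²·s⁻².
So Gy⁻¹ = m⁻²·s².
Hz = s⁻¹.
J = kg·m²·s⁻².
Combining: N·Gy⁻¹·Hz·J = (kg·m·s⁻²) · (m⁻²·s²) · s⁻¹ · (kg·m²·s⁻²) = kg²·m·s⁻³.
The exponent of s is -3.

-3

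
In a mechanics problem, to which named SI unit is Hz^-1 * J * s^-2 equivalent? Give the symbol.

Hz = 1/s = s⁻¹ (frequency is cycles per second).
So Hz⁻¹ = s.
J = N·m (work = force × distance),
    = kg·m²·s⁻².
Combining: Hz⁻¹·J·s⁻² = s · (kg·m²·s⁻²) · s⁻² = kg·m²·s⁻³.
kg·m²·s⁻³ is the base-SI form of the watt.

W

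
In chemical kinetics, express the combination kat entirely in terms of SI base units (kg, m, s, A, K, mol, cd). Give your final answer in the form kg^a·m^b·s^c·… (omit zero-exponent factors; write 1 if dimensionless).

kat = mol/s = s⁻¹·mol (catalytic activity).

s⁻¹·mol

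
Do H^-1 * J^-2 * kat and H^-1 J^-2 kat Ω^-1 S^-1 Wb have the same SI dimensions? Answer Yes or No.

Left side:
  H = Wb/A (inductance = flux per current),
      = kg·m²·s⁻²·A⁻².
  So H⁻¹ = kg⁻¹·m⁻²·s²·A².
  J = N·m (work = force × distance),
      = kg·m²·s⁻².
  So J⁻² = kg⁻²·m⁻⁴·s⁴.
  kat = mol/s = s⁻¹·mol (catalytic activity).
  Combining: H⁻¹·J⁻²·kat = (kg⁻¹·m⁻²·s²·A²) · (kg⁻²·m⁻⁴·s⁴) · (s⁻¹·mol) = kg⁻³·m⁻⁶·s⁵·A²·mol.
Right side:
  H = Wb/A (inductance = flux per current),
      = kg·m²·s⁻²·A⁻².
  So H⁻¹ = kg⁻¹·m⁻²·s²·A².
  J = N·m (work = force × distance),
      = kg·m²·s⁻².
  So J⁻² = kg⁻²·m⁻⁴·s⁴.
  kat = mol/s = s⁻¹·mol (catalytic activity).
  Ω = V/A (resistance = voltage per current),
      = kg·m²·s⁻³·A⁻².
  So Ω⁻¹ = kg⁻¹·m⁻²·s³·A².
  S = 1/Ω (conductance is reciprocal resistance),
      = kg⁻¹·m⁻²·s³·A².
  So S⁻¹ = kg·m²·s⁻³·A⁻².
  Wb = V·s (flux: a volt is a weber per second),
      = kg·m²·s⁻²·A⁻¹.
  Combining: H⁻¹·J⁻²·kat·Ω⁻¹·S⁻¹·Wb = (kg⁻¹·m⁻²·s²·A²) · (kg⁻²·m⁻⁴·s⁴) · (s⁻¹·mol) · (kg⁻¹·m⁻²·s³·A²) · (kg·m²·s⁻³·A⁻²) · (kg·m²·s⁻²·A⁻¹) = kg⁻²·m⁻⁴·s³·A·mol.
Left is kg⁻³·m⁻⁶·s⁵·A²·mol; right is kg⁻²·m⁻⁴·s³·A·mol — different.

No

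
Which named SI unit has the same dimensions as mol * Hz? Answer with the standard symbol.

kat

Hz = s⁻¹.
Combining: mol·Hz = mol · s⁻¹ = s⁻¹·mol.
s⁻¹·mol is the base-SI form of the katal.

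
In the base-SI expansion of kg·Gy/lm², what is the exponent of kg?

1

Gy = J/kg (absorbed dose = energy per mass),
    = m²·s⁻².
lm = cd·sr = cd (luminous flux; sr is dimensionless).
So lm⁻² = cd⁻².
Combining: kg·Gy·lm⁻² = kg · (m²·s⁻²) · cd⁻² = kg·m²·s⁻²·cd⁻².
The exponent of kg is 1.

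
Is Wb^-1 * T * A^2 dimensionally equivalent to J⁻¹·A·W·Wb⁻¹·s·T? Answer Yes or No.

Left side:
  Wb = kg·m²·s⁻²·A⁻¹.
  So Wb⁻¹ = kg⁻¹·m⁻²·s²·A.
  T = kg·s⁻²·A⁻¹.
  Combining: Wb⁻¹·T·A² = (kg⁻¹·m⁻²·s²·A) · (kg·s⁻²·A⁻¹) · A² = m⁻²·A².
Right side:
  J = N·m (work = force × distance),
      = kg·m²·s⁻².
  So J⁻¹ = kg⁻¹·m⁻²·s².
  W = J/s (power = energy per time),
      = kg·m²·s⁻³.
  Wb = V·s (flux: a volt is a weber per second),
      = kg·m²·s⁻²·A⁻¹.
  So Wb⁻¹ = kg⁻¹·m⁻²·s²·A.
  T = Wb/m² (flux density = flux per area),
      = kg·s⁻²·A⁻¹.
  Combining: J⁻¹·A·W·Wb⁻¹·s·T = (kg⁻¹·m⁻²·s²) · A · (kg·m²·s⁻³) · (kg⁻¹·m⁻²·s²·A) · s · (kg·s⁻²·A⁻¹) = m⁻²·A.
Left is m⁻²·A²; right is m⁻²·A — different.

No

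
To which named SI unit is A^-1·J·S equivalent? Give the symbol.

C

J = N·m (work = force × distance),
    = kg·m²·s⁻².
S = 1/Ω (conductance is reciprocal resistance),
    = kg⁻¹·m⁻²·s³·A².
Combining: A⁻¹·J·S = A⁻¹ · (kg·m²·s⁻²) · (kg⁻¹·m⁻²·s³·A²) = s·A.
s·A is the base-SI form of the coulomb.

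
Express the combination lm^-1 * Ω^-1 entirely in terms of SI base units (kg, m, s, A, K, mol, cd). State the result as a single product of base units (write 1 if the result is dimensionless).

kg⁻¹·m⁻²·s³·A²·cd⁻¹

lm = cd·sr = cd (luminous flux; sr is dimensionless).
So lm⁻¹ = cd⁻¹.
Ω = V/A (resistance = voltage per current),
    = kg·m²·s⁻³·A⁻².
So Ω⁻¹ = kg⁻¹·m⁻²·s³·A².
Combining: lm⁻¹·Ω⁻¹ = cd⁻¹ · (kg⁻¹·m⁻²·s³·A²) = kg⁻¹·m⁻²·s³·A²·cd⁻¹.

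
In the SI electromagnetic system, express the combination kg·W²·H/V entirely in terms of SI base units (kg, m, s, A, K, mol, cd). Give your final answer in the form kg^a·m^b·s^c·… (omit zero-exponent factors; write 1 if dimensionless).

V = W/A (potential = power per current),
    = kg·m²·s⁻³·A⁻¹.
So V⁻¹ = kg⁻¹·m⁻²·s³·A.
W = J/s (power = energy per time),
    = kg·m²·s⁻³.
So W² = kg²·m⁴·s⁻⁶.
H = Wb/A (inductance = flux per current),
    = kg·m²·s⁻²·A⁻².
Combining: V⁻¹·kg·W²·H = (kg⁻¹·m⁻²·s³·A) · kg · (kg²·m⁴·s⁻⁶) · (kg·m²·s⁻²·A⁻²) = kg³·m⁴·s⁻⁵·A⁻¹.

kg³·m⁴·s⁻⁵·A⁻¹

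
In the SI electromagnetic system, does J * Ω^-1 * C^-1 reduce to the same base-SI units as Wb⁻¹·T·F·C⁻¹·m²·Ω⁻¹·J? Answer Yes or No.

Left side:
  J = N·m (work = force × distance),
      = kg·m²·s⁻².
  Ω = V/A (resistance = voltage per current),
      = kg·m²·s⁻³·A⁻².
  So Ω⁻¹ = kg⁻¹·m⁻²·s³·A².
  C = A·s = s·A (charge = current × time).
  So C⁻¹ = s⁻¹·A⁻¹.
  Combining: J·Ω⁻¹·C⁻¹ = (kg·m²·s⁻²) · (kg⁻¹·m⁻²·s³·A²) · (s⁻¹·A⁻¹) = A.
Right side:
  Wb = kg·m²·s⁻²·A⁻¹.
  So Wb⁻¹ = kg⁻¹·m⁻²·s²·A.
  T = kg·s⁻²·A⁻¹.
  F = kg⁻¹·m⁻²·s⁴·A².
  C = s·A.
  So C⁻¹ = s⁻¹·A⁻¹.
  Ω = kg·m²·s⁻³·A⁻².
  So Ω⁻¹ = kg⁻¹·m⁻²·s³·A².
  J = kg·m²·s⁻².
  Combining: Wb⁻¹·T·F·C⁻¹·m²·Ω⁻¹·J = (kg⁻¹·m⁻²·s²·A) · (kg·s⁻²·A⁻¹) · (kg⁻¹·m⁻²·s⁴·A²) · (s⁻¹·A⁻¹) · m² · (kg⁻¹·m⁻²·s³·A²) · (kg·m²·s⁻²) = kg⁻¹·m⁻²·s⁴·A³.
Left is A; right is kg⁻¹·m⁻²·s⁴·A³ — different.

No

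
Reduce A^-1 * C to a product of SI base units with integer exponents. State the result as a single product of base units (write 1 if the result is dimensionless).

C = s·A.
Combining: A⁻¹·C = A⁻¹ · (s·A) = s.

s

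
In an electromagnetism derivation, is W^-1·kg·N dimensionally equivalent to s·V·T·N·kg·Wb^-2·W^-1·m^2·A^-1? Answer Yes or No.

No

Left side:
  W = kg·m²·s⁻³.
  So W⁻¹ = kg⁻¹·m⁻²·s³.
  N = kg·m·s⁻².
  Combining: W⁻¹·kg·N = (kg⁻¹·m⁻²·s³) · kg · (kg·m·s⁻²) = kg·m⁻¹·s.
Right side:
  V = W/A (potential = power per current),
      = kg·m²·s⁻³·A⁻¹.
  T = Wb/m² (flux density = flux per area),
      = kg·s⁻²·A⁻¹.
  N = kg·m/s² = kg·m·s⁻² (force = mass × acceleration).
  Wb = V·s (flux: a volt is a weber per second),
      = kg·m²·s⁻²·A⁻¹.
  So Wb⁻² = kg⁻²·m⁻⁴·s⁴·A².
  W = J/s (power = energy per time),
      = kg·m²·s⁻³.
  So W⁻¹ = kg⁻¹·m⁻²·s³.
  Combining: s·V·T·N·kg·Wb⁻²·W⁻¹·m²·A⁻¹ = s · (kg·m²·s⁻³·A⁻¹) · (kg·s⁻²·A⁻¹) · (kg·m·s⁻²) · kg · (kg⁻²·m⁻⁴·s⁴·A²) · (kg⁻¹·m⁻²·s³) · m² · A⁻¹ = kg·m⁻¹·s·A⁻¹.
Left is kg·m⁻¹·s; right is kg·m⁻¹·s·A⁻¹ — different.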